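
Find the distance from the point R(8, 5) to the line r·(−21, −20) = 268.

536/29

d = |(-21)·8 + (-20)·5 − 268| / √(441 + 400) = |-536|/29 = 536/29.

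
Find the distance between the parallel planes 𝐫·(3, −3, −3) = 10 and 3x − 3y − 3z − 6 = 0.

4/(3√3)

With common normal n = (3, −3, −3) (|n| = 3√3), the distance is |10 − 6|/|n| = 4/(3√3).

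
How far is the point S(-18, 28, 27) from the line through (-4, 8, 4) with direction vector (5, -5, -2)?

Direction vector d = (5, -5, -2).
AP = (-14, 20, 23), and AP × d = (75, 87, -30).
|AP × d|² = 14094 and |d|² = 54, so the distance is √(14094/54) = √261 = 3√29.

3√29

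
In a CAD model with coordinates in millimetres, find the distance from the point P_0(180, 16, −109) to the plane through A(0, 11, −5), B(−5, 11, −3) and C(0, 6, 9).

6

AB = (−5, 0, 2) and AC = (0, −5, 14), so a normal is n = AB × AC = (10, 70, 25).
Then n·(180, 16, −109) − 645 = −450.
|n| = √(100 + 4900 + 625) = 75, so the distance is |-450|/75 = 6.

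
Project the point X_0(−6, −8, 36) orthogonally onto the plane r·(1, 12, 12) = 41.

(-7, -20, 24)

The perpendicular from X_0 has direction n = (1, 12, 12): r = (−6, −8, 36) + λ(1, 12, 12).
Substitute into the plane: n·(X_0 + λn) = 41 gives 330 + 289λ = 41, so λ = -1.
Foot = (−6, −8, 36) + (-1)·(1, 12, 12) = (−7, −20, 24).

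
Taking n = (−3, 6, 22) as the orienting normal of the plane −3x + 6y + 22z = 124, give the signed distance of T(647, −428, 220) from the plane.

9

n·T − 124 = 207.
|n| = 23, so the signed distance is 207/23 = 9.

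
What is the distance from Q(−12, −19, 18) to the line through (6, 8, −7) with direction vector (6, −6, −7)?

Direction vector d = (6, −6, −7).
AP = (−18, −27, 25), and AP × d = (339, 24, 270).
|AP × d|² = 188397 and |d|² = 121, so the distance is √(188397/121) = √1557 = 3√173.

3√173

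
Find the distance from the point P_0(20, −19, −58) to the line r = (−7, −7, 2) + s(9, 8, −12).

Direction vector d = (9, 8, −12).
AP = (27, −12, −60); AP·d = 867, |AP|² = 4473, |d|² = 289.
distance² = |AP|² − (AP·d)²/|d|² = 4473 − 751689/289 = 1872, so the distance is 12√13.

12√13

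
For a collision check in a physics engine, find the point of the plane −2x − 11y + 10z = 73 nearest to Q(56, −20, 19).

(58, -9, 9)

The perpendicular from Q has direction n = (−2, −11, 10): r = (56, −20, 19) + λ(−2, −11, 10).
Substitute into the plane: n·(Q + λn) = 73 gives 298 + 225λ = 73, so λ = -1.
Foot = (56, −20, 19) + (-1)·(−2, −11, 10) = (58, −9, 9).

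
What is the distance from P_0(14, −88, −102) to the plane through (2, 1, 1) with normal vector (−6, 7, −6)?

7

The plane has equation n·(r − (2, 1, 1)) = 0, i.e. n·r = -11.
d = |(-6)·14 + 7·(-88) + (-6)·(-102) − (-11)| / √(36 + 49 + 36) = |-77| / 11 = 7.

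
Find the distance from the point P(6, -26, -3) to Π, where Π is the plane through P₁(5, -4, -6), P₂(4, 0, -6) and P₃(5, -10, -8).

27√26/26

P₁P₂ = (-1, 4, 0) and P₁P₃ = (0, -6, -2), so a normal is n = P₁P₂ × P₁P₃ = (-8, -2, 6).
Then n·(6, -26, -3) - (-68) = 54.
|n| = √(64 + 4 + 36) = 2√26, so the distance is |54|/(2√26) = 27√26/26.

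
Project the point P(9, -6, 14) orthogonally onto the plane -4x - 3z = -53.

(5, -6, 11)

n = (-4, 0, -3), |n|² = 25, and n·P − (-53) = -25.
t = -25/25 = -1, so the foot is P − t·n = (9, -6, 14) − (-1)·(-4, 0, -3) = (5, -6, 11).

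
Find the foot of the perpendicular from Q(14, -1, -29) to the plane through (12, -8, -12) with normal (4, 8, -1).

The perpendicular from Q has direction n = (4, 8, -1): r = (14, -1, -29) + λ(4, 8, -1).
Substitute into the plane: n·(Q + λn) = -4 gives 77 + 81λ = -4, so λ = -1.
Foot = (14, -1, -29) + (-1)·(4, 8, -1) = (10, -9, -28).

(10, -9, -28)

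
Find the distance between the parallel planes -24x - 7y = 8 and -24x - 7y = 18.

With common normal n = (-24, -7, 0) (|n| = 25), the distance is |8 − 18|/|n| = 10/25 = 2/5.

2/5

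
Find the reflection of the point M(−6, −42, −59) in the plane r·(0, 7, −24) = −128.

(-6, -70, 37)

With n = (0, 7, −24), the signed offset is (n·M − (-128))/|n|² = 1250/625 = 2.
M' = M − 2t·n = (−6, −42, −59) − 4·(0, 7, −24) = (−6, −70, 37).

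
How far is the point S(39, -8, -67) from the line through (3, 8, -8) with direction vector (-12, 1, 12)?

√409

Direction vector d = (-12, 1, 12).
AP = (36, -16, -59); AP·d = -1156, |AP|² = 5033, |d|² = 289.
distance² = |AP|² − (AP·d)²/|d|² = 5033 − 1336336/289 = 409, so the distance is √409.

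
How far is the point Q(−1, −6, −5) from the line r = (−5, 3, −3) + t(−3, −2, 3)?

√101

Direction vector d = (−3, −2, 3).
AP = (4, −9, −2), and AP × d = (−31, −6, −35).
|AP × d|² = 2222 and |d|² = 22, so the distance is √(2222/22) = √101.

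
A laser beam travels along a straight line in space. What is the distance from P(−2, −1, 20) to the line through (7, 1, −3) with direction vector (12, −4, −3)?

Direction vector d = (12, −4, −3).
AP = (−9, −2, 23); AP·d = -169, |AP|² = 614, |d|² = 169.
distance² = |AP|² − (AP·d)²/|d|² = 614 − 28561/169 = 445, so the distance is √445.

√445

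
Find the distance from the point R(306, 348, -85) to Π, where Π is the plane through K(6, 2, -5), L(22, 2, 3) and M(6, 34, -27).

KL = (16, 0, 8) and KM = (0, 32, -22), so a normal is n = KL × KM = (-256, 352, 512).
d = |(-256)·306 + 352·348 + 512·(-85) − (-3392)| / √(65536 + 123904 + 262144) = |4032| / 672 = 6.

6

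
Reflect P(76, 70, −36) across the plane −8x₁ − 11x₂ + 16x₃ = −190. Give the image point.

n = (−8, −11, 16), |n|² = 441, n·P − (-190) = -1764, so t = -1764/441 = -4.
Foot F = P − (-4)·n = (44, 26, 28); the reflection is 2F − P = (12, −18, 92).

(12, -18, 92)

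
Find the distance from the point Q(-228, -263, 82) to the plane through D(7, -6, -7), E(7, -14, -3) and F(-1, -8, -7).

9

DE = (0, -8, 4) and DF = (-8, -2, 0), so a normal is n = DE × DF = (8, -32, -64).
n = (8, -32, -64); n·P − 696 = 648; |n| = 72; distance = 648/72 = 9.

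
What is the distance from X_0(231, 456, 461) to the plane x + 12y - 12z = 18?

9

d = |1·231 + 12·456 + (-12)·461 − 18| / √(1 + 144 + 144) = |153| / 17 = 9.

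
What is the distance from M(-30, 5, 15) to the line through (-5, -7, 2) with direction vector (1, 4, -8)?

√857

Direction vector d = (1, 4, -8).
AP = (-25, 12, 13); AP·d = -81, |AP|² = 938, |d|² = 81.
distance² = |AP|² − (AP·d)²/|d|² = 938 − 6561/81 = 857, so the distance is √857.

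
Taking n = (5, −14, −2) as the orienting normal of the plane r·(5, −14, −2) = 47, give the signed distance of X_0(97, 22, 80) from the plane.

n·X_0 − 47 = -30.
|n| = 15, so the signed distance is -30/15 = -2.

-2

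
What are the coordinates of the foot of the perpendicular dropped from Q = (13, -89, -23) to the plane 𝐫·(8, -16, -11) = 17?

The perpendicular from Q has direction n = (8, -16, -11): r = (13, -89, -23) + t(8, -16, -11).
Substitute into the plane: n·(Q + tn) = 17 gives 1781 + 441t = 17, so t = -4.
Foot = (13, -89, -23) + (-4)·(8, -16, -11) = (-19, -25, 21).

(-19, -25, 21)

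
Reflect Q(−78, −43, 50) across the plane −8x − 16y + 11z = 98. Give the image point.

(-14, 85, -38)

With n = (−8, −16, 11), the signed offset is (n·Q − 98)/|n|² = 1764/441 = 4.
Q' = Q − 2t·n = (−78, −43, 50) − 8·(−8, −16, 11) = (−14, 85, −38).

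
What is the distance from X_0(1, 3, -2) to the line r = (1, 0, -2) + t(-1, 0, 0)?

3

Direction vector d = (-1, 0, 0).
AP = (0, 3, 0); AP·d = 0, |AP|² = 9, |d|² = 1.
distance² = |AP|² − (AP·d)²/|d|² = 9 − 0/1 = 9, so the distance is 3.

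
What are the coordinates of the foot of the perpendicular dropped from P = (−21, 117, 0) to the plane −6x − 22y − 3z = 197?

(-51, 7, -15)

The perpendicular from P has direction n = (−6, −22, −3): r = (−21, 117, 0) + λ(−6, −22, −3).
Substitute into the plane: n·(P + λn) = 197 gives -2448 + 529λ = 197, so λ = 5.
Foot = (−21, 117, 0) + 5·(−6, −22, −3) = (−51, 7, −15).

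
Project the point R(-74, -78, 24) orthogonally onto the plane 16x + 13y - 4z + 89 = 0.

The perpendicular from R has direction n = (16, 13, -4): r = (-74, -78, 24) + μ(16, 13, -4).
Substitute into the plane: n·(R + μn) = -89 gives -2294 + 441μ = -89, so μ = 5.
Foot = (-74, -78, 24) + 5·(16, 13, -4) = (6, -13, 4).

(6, -13, 4)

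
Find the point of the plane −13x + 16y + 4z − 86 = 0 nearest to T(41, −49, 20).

The perpendicular from T has direction n = (−13, 16, 4): r = (41, −49, 20) + μ(−13, 16, 4).
Substitute into the plane: n·(T + μn) = 86 gives -1237 + 441μ = 86, so μ = 3.
Foot = (41, −49, 20) + 3·(−13, 16, 4) = (2, −1, 32).

(2, -1, 32)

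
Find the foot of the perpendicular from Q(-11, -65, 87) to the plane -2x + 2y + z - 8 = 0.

The perpendicular from Q has direction n = (-2, 2, 1): r = (-11, -65, 87) + μ(-2, 2, 1).
Substitute into the plane: n·(Q + μn) = 8 gives -21 + 9μ = 8, so μ = 29/9.
Foot = (-11, -65, 87) + (29/9)·(-2, 2, 1) = (-157/9, -527/9, 812/9).

(-157/9, -527/9, 812/9)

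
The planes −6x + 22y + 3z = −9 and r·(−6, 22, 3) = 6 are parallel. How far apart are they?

15/23

Both planes have normal n = (−6, 22, 3), |n| = 23. Any point on the first plane is at distance |6 − (-9)|/|n| = 15/23 from the second.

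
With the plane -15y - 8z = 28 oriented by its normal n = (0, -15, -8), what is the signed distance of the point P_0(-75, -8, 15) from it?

n·P_0 − 28 = -28.
|n| = 17, so the signed distance is -28/17.

-28/17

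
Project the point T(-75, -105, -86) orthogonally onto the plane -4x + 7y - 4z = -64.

n = (-4, 7, -4), |n|² = 81, and n·T − (-64) = -27.
t = -27/81 = -1/3, so the foot is T − t·n = (-75, -105, -86) − (-1/3)·(-4, 7, -4) = (-229/3, -308/3, -262/3).

(-229/3, -308/3, -262/3)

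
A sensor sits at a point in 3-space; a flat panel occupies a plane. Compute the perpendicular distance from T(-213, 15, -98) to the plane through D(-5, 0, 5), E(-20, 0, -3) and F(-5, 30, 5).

DE = (-15, 0, -8) and DF = (0, 30, 0), so a normal is n = DE × DF = (240, 0, -450).
n = (240, 0, -450); n·P − (-3450) = -3570; |n| = 510; distance = 3570/510 = 7.

7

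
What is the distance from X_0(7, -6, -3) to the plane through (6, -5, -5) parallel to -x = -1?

1

Parallel planes share the normal n = (-1, 0, 0); since (6, -5, -5) lies on the plane, its equation is -x = -6.
Then n·(7, -6, -3) - (-6) = -1.
|n| = √(1 + 0 + 0) = 1, so the distance is |-1|/1 = 1.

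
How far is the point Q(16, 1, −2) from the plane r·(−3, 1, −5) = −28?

9√35/35

Normal vector n = (−3, 1, −5), and n·(16, 1, −2) − (−28) = −9.
|n| = √(9 + 1 + 25) = √35, so the distance is |-9|/√35 = 9√35/35.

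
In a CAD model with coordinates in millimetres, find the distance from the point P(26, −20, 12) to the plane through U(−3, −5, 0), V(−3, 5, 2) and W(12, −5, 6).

17/√30

UV = (0, 10, 2) and UW = (15, 0, 6), so a normal is n = UV × UW = (60, 30, −150).
d = |60·26 + 30·(-20) + (-150)·12 − (-330)| / √(3600 + 900 + 22500) = |-510| / (30√30) = 17√30/30.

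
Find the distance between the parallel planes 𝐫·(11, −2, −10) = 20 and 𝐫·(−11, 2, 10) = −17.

1/5

Divide the second equation by -1 to match normals: 11x − 2y − 10z = 17.
With common normal n = (11, −2, −10) (|n| = 15), the distance is |20 − 17|/|n| = 3/15 = 1/5.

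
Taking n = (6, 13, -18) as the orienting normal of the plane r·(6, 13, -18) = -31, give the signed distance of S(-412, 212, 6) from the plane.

n·S − (-31) = 207.
|n| = 23, so the signed distance is 207/23 = 9.

9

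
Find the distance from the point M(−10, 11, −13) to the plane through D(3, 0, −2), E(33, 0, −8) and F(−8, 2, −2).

1

DE = (30, 0, −6) and DF = (−11, 2, 0), so a normal is n = DE × DF = (12, 66, 60).
d = |12·(-10) + 66·11 + 60·(-13) − (-84)| / √(144 + 4356 + 3600) = |-90| / 90 = 1.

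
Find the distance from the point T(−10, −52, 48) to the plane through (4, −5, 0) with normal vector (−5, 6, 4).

The plane has equation n·(r − (4, −5, 0)) = 0, i.e. n·r = -50.
Then n·(−10, −52, 48) − (−50) = −20.
|n| = √(25 + 36 + 16) = √77, so the distance is |-20|/√77 = 20/√77.

20/√77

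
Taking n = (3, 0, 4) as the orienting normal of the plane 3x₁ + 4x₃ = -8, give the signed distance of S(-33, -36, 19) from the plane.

n·S − (-8) = -15.
|n| = 5, so the signed distance is -15/5 = -3.

-3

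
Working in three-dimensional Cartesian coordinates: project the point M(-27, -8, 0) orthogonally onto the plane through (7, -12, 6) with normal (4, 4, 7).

The perpendicular from M has direction n = (4, 4, 7): r = (-27, -8, 0) + λ(4, 4, 7).
Substitute into the plane: n·(M + λn) = 22 gives -140 + 81λ = 22, so λ = 2.
Foot = (-27, -8, 0) + 2·(4, 4, 7) = (-19, 0, 14).

(-19, 0, 14)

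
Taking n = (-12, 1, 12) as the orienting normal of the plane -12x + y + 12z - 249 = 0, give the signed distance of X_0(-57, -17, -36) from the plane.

-14/17

n·X_0 − 249 = -14.
|n| = 17, so the signed distance is -14/17.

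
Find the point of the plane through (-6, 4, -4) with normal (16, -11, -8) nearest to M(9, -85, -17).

(-39, -52, 7)

n = (16, -11, -8), |n|² = 441, and n·M − (-108) = 1323.
t = 1323/441 = 3, so the foot is M − t·n = (9, -85, -17) − 3·(16, -11, -8) = (-39, -52, 7).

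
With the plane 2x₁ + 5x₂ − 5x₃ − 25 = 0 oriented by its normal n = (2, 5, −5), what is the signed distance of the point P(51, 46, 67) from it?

n·P − 25 = -28.
|n| = 3√6, so the signed distance is -28/(3√6).

-28/(3√6)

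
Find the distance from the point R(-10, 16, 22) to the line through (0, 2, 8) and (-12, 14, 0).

A direction vector is d = (-12, 12, -8).
AP = (-10, 14, 14); AP·d = 176, |AP|² = 492, |d|² = 352.
distance² = |AP|² − (AP·d)²/|d|² = 492 − 30976/352 = 404, so the distance is 2√101.

2√101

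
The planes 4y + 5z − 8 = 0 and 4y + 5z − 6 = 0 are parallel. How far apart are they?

Both planes have normal n = (0, 4, 5), |n| = √41. Any point on the first plane is at distance |6 − 8|/|n| = 2/√41 = 2√41/41 from the second.

2√41/41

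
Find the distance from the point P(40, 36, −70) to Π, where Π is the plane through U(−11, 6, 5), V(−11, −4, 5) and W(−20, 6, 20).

UV = (0, −10, 0) and UW = (−9, 0, 15), so a normal is n = UV × UW = (−150, 0, −90).
n = (−150, 0, −90); n·P − 1200 = -900; |n| = 30√34; distance = 900/(30√34) = 30/√34.

30/√34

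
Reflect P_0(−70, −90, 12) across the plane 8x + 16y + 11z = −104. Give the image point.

(-6, 38, 100)

With n = (8, 16, 11), the signed offset is (n·P_0 − (-104))/|n|² = -1764/441 = -4.
P_0' = P_0 − 2t·n = (−70, −90, 12) − (-8)·(8, 16, 11) = (−6, 38, 100).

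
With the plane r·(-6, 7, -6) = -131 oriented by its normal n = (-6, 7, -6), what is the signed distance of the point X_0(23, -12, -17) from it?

1

n·X_0 − (-131) = 11.
|n| = 11, so the signed distance is 11/11 = 1.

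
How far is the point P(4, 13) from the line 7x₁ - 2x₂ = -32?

d = |7·4 + (-2)·13 − (-32)| / √(49 + 4) = |34|/√53 = 34√53/53.

34/√53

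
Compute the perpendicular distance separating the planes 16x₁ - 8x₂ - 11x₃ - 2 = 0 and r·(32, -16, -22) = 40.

Divide the second equation by 2 to match normals: 16x₁ - 8x₂ - 11x₃ = 20.
With common normal n = (16, -8, -11) (|n| = 21), the distance is |2 − 20|/|n| = 18/21 = 6/7.

6/7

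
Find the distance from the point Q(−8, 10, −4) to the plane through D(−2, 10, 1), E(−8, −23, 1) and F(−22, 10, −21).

16/15

DE = (−6, −33, 0) and DF = (−20, 0, −22), so a normal is n = DE × DF = (726, −132, −660).
Then n·(−8, 10, −4) − (−3432) = −1056.
|n| = √(527076 + 17424 + 435600) = 990, so the distance is |-1056|/990 = 16/15.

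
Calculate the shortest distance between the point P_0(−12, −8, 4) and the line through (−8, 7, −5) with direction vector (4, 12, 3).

3√17

Direction vector d = (4, 12, 3).
AP = (−4, −15, 9); AP·d = -169, |AP|² = 322, |d|² = 169.
distance² = |AP|² − (AP·d)²/|d|² = 322 − 28561/169 = 153, so the distance is 3√17.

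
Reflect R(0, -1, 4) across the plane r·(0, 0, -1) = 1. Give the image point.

(0, -1, -6)

With n = (0, 0, -1), the signed offset is (n·R − 1)/|n|² = -5/1 = -5.
R' = R − 2t·n = (0, -1, 4) − (-10)·(0, 0, -1) = (0, -1, -6).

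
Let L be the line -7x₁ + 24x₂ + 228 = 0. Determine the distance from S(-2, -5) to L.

122/25

d = |(-7)·(-2) + 24·(-5) − (-228)| / √(49 + 576) = |122|/25 = 122/25.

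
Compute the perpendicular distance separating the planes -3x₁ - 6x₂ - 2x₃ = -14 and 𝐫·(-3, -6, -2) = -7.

1

Both planes have normal n = (-3, -6, -2), |n| = 7. Any point on the first plane is at distance |(-7) − (-14)|/|n| = 7/7 = 1 from the second.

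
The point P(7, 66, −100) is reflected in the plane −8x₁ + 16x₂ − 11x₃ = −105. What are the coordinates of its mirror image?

(87, -94, 10)

With n = (−8, 16, −11), the signed offset is (n·P − (-105))/|n|² = 2205/441 = 5.
P' = P − 2t·n = (7, 66, −100) − 10·(−8, 16, −11) = (87, −94, 10).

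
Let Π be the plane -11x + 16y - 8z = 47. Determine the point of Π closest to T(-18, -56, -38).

(-29, -40, -46)

The perpendicular from T has direction n = (-11, 16, -8): r = (-18, -56, -38) + λ(-11, 16, -8).
Substitute into the plane: n·(T + λn) = 47 gives -394 + 441λ = 47, so λ = 1.
Foot = (-18, -56, -38) + 1·(-11, 16, -8) = (-29, -40, -46).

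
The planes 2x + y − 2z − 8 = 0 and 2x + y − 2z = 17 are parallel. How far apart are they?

3

With common normal n = (2, 1, −2) (|n| = 3), the distance is |8 − 17|/|n| = 9/3 = 3.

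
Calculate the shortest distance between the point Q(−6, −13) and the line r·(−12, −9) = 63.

42/5

d = |(-12)·(-6) + (-9)·(-13) − 63| / √(144 + 81) = |126|/15 = 42/5.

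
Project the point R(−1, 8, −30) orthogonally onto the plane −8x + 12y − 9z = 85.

n = (−8, 12, −9), |n|² = 289, and n·R − 85 = 289.
t = 289/289 = 1, so the foot is R − t·n = (−1, 8, −30) − 1·(−8, 12, −9) = (7, −4, −21).

(7, -4, -21)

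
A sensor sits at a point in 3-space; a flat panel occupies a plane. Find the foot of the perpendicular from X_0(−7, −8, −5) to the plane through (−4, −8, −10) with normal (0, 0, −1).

(-7, -8, -10)

n = (0, 0, −1), |n|² = 1, and n·X_0 − 10 = -5.
t = -5/1 = -5, so the foot is X_0 − t·n = (−7, −8, −5) − (-5)·(0, 0, −1) = (−7, −8, −10).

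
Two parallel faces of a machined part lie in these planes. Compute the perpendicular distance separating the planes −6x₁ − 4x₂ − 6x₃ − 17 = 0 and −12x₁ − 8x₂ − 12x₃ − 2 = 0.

Divide the second equation by 2 to match normals: −6x₁ − 4x₂ − 6x₃ = 1.
With common normal n = (−6, −4, −6) (|n| = 2√22), the distance is |17 − 1|/|n| = 16/(2√22) = 8/√22.

8/√22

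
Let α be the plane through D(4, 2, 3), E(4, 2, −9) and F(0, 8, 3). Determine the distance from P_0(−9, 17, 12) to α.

9√13/13

DE = (0, 0, −12) and DF = (−4, 6, 0), so a normal is n = DE × DF = (72, 48, 0).
n = (72, 48, 0); n·P − 384 = -216; |n| = 24√13; distance = 216/(24√13) = 9/√13.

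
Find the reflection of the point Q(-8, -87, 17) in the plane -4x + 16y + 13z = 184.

n = (-4, 16, 13), |n|² = 441, n·Q − 184 = -1323, so t = -1323/441 = -3.
Foot F = Q − (-3)·n = (-20, -39, 56); the reflection is 2F − Q = (-32, 9, 95).

(-32, 9, 95)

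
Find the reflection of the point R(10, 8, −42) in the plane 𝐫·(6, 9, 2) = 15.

n = (6, 9, 2), |n|² = 121, n·R − 15 = 33, so t = 33/121 = 3/11.
Foot F = R − (3/11)·n = (92/11, 61/11, −468/11); the reflection is 2F − R = (74/11, 34/11, −474/11).

(74/11, 34/11, -474/11)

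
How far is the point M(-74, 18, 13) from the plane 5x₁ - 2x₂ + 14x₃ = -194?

d = |5·(-74) + (-2)·18 + 14·13 − (-194)| / √(25 + 4 + 196) = |-30| / 15 = 2.

2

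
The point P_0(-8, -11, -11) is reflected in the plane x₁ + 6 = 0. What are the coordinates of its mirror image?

(-4, -11, -11)

With n = (1, 0, 0), the signed offset is (n·P_0 − (-6))/|n|² = -2/1 = -2.
P_0' = P_0 − 2t·n = (-8, -11, -11) − (-4)·(1, 0, 0) = (-4, -11, -11).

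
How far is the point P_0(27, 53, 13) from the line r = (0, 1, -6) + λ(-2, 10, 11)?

Direction vector d = (-2, 10, 11).
AP = (27, 52, 19), and AP × d = (382, -335, 374).
|AP × d|² = 398025 and |d|² = 225, so the distance is √(398025/225) = √1769.

√1769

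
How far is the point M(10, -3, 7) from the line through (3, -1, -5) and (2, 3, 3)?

2√29

A direction vector is d = (-1, 4, 8).
AP = (7, -2, 12); AP·d = 81, |AP|² = 197, |d|² = 81.
distance² = |AP|² − (AP·d)²/|d|² = 197 − 6561/81 = 116, so the distance is 2√29.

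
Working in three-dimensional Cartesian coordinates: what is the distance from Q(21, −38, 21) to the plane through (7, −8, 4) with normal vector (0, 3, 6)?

The plane has equation n·(r − (7, −8, 4)) = 0, i.e. n·r = 0.
d = |3·(-38) + 6·21 − 0| / √(0 + 9 + 36) = |12| / (3√5) = 4/√5.

4√5/5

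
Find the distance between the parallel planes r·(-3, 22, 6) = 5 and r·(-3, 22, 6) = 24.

With common normal n = (-3, 22, 6) (|n| = 23), the distance is |5 − 24|/|n| = 19/23.

19/23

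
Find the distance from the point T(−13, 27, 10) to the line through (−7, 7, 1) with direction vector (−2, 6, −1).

2√37

Direction vector d = (−2, 6, −1).
AP = (−6, 20, 9); AP·d = 123, |AP|² = 517, |d|² = 41.
distance² = |AP|² − (AP·d)²/|d|² = 517 − 15129/41 = 148, so the distance is 2√37.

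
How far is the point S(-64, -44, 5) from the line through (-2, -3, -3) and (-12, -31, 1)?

3√221

A direction vector is d = (-10, -28, 4).
AP = (-62, -41, 8), and AP × d = (60, 168, 1326).
|AP × d|² = 1790100 and |d|² = 900, so the distance is √(1790100/900) = √1989 = 3√221.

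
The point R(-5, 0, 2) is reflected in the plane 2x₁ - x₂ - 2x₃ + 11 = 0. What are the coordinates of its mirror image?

With n = (2, -1, -2), the signed offset is (n·R − (-11))/|n|² = -3/9 = -1/3.
R' = R − 2t·n = (-5, 0, 2) − (-2/3)·(2, -1, -2) = (-11/3, -2/3, 2/3).

(-11/3, -2/3, 2/3)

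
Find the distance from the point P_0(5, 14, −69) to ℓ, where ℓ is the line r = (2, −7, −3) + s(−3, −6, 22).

3√5

Direction vector d = (−3, −6, 22).
AP = (3, 21, −66), and AP × d = (66, 132, 45).
|AP × d|² = 23805 and |d|² = 529, so the distance is √(23805/529) = √45 = 3√5.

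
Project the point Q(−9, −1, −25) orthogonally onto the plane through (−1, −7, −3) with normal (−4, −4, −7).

n = (−4, −4, −7), |n|² = 81, and n·Q − 53 = 162.
t = 162/81 = 2, so the foot is Q − t·n = (−9, −1, −25) − 2·(−4, −4, −7) = (−1, 7, −11).

(-1, 7, -11)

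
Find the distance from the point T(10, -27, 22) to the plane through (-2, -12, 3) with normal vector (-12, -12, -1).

1

The plane has equation n·(r − (-2, -12, 3)) = 0, i.e. n·r = 165.
d = |(-12)·10 + (-12)·(-27) + (-1)·22 − 165| / √(144 + 144 + 1) = |17| / 17 = 1.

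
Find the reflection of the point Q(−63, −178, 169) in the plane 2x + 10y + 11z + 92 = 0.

n = (2, 10, 11), |n|² = 225, n·Q − (-92) = 45, so t = 45/225 = 1/5.
Foot F = Q − (1/5)·n = (−317/5, −180, 834/5); the reflection is 2F − Q = (−319/5, −182, 823/5).

(-319/5, -182, 823/5)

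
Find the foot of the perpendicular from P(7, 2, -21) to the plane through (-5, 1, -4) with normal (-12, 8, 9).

n = (-12, 8, 9), |n|² = 289, and n·P − 32 = -289.
t = -289/289 = -1, so the foot is P − t·n = (7, 2, -21) − (-1)·(-12, 8, 9) = (-5, 10, -12).

(-5, 10, -12)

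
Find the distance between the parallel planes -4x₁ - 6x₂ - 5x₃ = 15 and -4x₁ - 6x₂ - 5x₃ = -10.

Both planes have normal n = (-4, -6, -5), |n| = √77. Any point on the first plane is at distance |(-10) − 15|/|n| = 25/√77 from the second.

25/√77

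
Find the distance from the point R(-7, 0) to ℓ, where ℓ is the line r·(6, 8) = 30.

The normal to the line is n = (6, 8) with |n| = 10.
|n·R − 30| = |-42 − 30| = 72, so the distance is 72/10 = 36/5.

36/5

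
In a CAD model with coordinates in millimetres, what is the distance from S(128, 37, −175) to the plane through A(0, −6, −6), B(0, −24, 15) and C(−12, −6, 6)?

5

AB = (0, −18, 21) and AC = (−12, 0, 12), so a normal is n = AB × AC = (−216, −252, −216).
Then n·(128, 37, −175) − 2808 = −1980.
|n| = √(46656 + 63504 + 46656) = 396, so the distance is |-1980|/396 = 5.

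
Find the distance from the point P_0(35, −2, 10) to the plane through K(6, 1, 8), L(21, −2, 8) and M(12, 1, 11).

KL = (15, −3, 0) and KM = (6, 0, 3), so a normal is n = KL × KM = (−9, −45, 18).
n = (−9, −45, 18); n·P − 45 = -90; |n| = 9√30; distance = 90/(9√30) = 10/√30.

√30/3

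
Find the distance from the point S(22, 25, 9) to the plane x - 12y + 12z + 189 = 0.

19/17

n = (1, -12, 12); n·P − (-189) = 19; |n| = 17; distance = 19/17.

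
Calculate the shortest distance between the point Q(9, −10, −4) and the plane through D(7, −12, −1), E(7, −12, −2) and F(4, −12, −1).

DE = (0, 0, −1) and DF = (−3, 0, 0), so a normal is n = DE × DF = (0, 3, 0).
Then n·(9, −10, −4) − (−36) = 6.
|n| = √(0 + 9 + 0) = 3, so the distance is |6|/3 = 2.

2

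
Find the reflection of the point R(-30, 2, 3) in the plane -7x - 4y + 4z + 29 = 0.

(12, 26, -21)

With n = (-7, -4, 4), the signed offset is (n·R − (-29))/|n|² = 243/81 = 3.
R' = R − 2t·n = (-30, 2, 3) − 6·(-7, -4, 4) = (12, 26, -21).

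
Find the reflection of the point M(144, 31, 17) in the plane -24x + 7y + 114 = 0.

(-96, 101, 17)

With n = (-24, 7, 0), the signed offset is (n·M − (-114))/|n|² = -3125/625 = -5.
M' = M − 2t·n = (144, 31, 17) − (-10)·(-24, 7, 0) = (-96, 101, 17).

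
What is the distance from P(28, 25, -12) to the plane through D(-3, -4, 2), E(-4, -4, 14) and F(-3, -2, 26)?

DE = (-1, 0, 12) and DF = (0, 2, 24), so a normal is n = DE × DF = (-24, 24, -2).
Then n·(28, 25, -12) - (-28) = -20.
|n| = √(576 + 576 + 4) = 34, so the distance is |-20|/34 = 10/17.

10/17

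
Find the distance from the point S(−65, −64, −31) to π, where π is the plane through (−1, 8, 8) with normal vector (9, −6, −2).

The plane has equation n·(r − (−1, 8, 8)) = 0, i.e. n·r = -73.
d = |9·(-65) + (-6)·(-64) + (-2)·(-31) − (-73)| / √(81 + 36 + 4) = |-66| / 11 = 6.

6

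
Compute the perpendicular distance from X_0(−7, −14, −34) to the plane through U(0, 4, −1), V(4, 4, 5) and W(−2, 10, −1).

27√14/14

UV = (4, 0, 6) and UW = (−2, 6, 0), so a normal is n = UV × UW = (−36, −12, 24).
d = |(-36)·(-7) + (-12)·(-14) + 24·(-34) − (-72)| / √(1296 + 144 + 576) = |-324| / (12√14) = 27√14/14.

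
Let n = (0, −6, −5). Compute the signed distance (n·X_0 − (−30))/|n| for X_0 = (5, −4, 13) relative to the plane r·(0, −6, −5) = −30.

n·X_0 − (-30) = -11.
|n| = √61, so the signed distance is -11/√61.

-11/√61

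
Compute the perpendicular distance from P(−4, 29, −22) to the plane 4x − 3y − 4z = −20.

Normal vector n = (4, −3, −4), and n·(−4, 29, −22) − (−20) = 5.
|n| = √(16 + 9 + 16) = √41, so the distance is |5|/√41 = 5√41/41.

5/√41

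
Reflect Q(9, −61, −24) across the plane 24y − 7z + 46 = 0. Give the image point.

n = (0, 24, −7), |n|² = 625, n·Q − (-46) = -1250, so t = -1250/625 = -2.
Foot F = Q − (-2)·n = (9, −13, −38); the reflection is 2F − Q = (9, 35, −52).

(9, 35, -52)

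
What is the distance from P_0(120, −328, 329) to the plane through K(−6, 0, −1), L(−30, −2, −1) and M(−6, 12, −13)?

6

KL = (−24, −2, 0) and KM = (0, 12, −12), so a normal is n = KL × KM = (24, −288, −288).
d = |24·120 + (-288)·(-328) + (-288)·329 − 144| / √(576 + 82944 + 82944) = |2448| / 408 = 6.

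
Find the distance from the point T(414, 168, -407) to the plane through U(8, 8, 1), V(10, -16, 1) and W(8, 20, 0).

UV = (2, -24, 0) and UW = (0, 12, -1), so a normal is n = UV × UW = (24, 2, 24).
n = (24, 2, 24); n·P − 232 = 272; |n| = 34; distance = 272/34 = 8.

8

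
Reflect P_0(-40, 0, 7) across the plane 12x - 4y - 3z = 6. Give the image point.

With n = (12, -4, -3), the signed offset is (n·P_0 − 6)/|n|² = -507/169 = -3.
P_0' = P_0 − 2t·n = (-40, 0, 7) − (-6)·(12, -4, -3) = (32, -24, -11).

(32, -24, -11)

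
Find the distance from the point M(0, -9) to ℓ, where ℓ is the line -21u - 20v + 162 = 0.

The normal to the line is n = (-21, -20) with |n| = 29.
|n·M − (-162)| = |180 − (-162)| = 342, so the distance is 342/29.

342/29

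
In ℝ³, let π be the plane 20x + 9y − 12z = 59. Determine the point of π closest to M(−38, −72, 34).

(22, -45, -2)

The perpendicular from M has direction n = (20, 9, −12): r = (−38, −72, 34) + μ(20, 9, −12).
Substitute into the plane: n·(M + μn) = 59 gives -1816 + 625μ = 59, so μ = 3.
Foot = (−38, −72, 34) + 3·(20, 9, −12) = (22, −45, −2).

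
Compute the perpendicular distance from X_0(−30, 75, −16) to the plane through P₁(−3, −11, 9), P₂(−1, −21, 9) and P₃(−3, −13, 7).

8/√3

P₁P₂ = (2, −10, 0) and P₁P₃ = (0, −2, −2), so a normal is n = P₁P₂ × P₁P₃ = (20, 4, −4).
Then n·(−30, 75, −16) − (−140) = −96.
|n| = √(400 + 16 + 16) = 12√3, so the distance is |-96|/(12√3) = 8√3/3.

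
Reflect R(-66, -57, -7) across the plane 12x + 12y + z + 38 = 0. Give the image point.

(54, 63, 3)

n = (12, 12, 1), |n|² = 289, n·R − (-38) = -1445, so t = -1445/289 = -5.
Foot F = R − (-5)·n = (-6, 3, -2); the reflection is 2F − R = (54, 63, 3).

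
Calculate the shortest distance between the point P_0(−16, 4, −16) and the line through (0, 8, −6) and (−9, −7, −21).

A direction vector is d = (−9, −15, −15).
AP = (−16, −4, −10), and AP × d = (−90, −150, 204).
|AP × d|² = 72216 and |d|² = 531, so the distance is √(72216/531) = √136 = 2√34.

2√34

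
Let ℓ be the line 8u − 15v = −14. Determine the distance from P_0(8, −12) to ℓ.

The normal to the line is n = (8, −15) with |n| = 17.
|n·P_0 − (-14)| = |244 − (-14)| = 258, so the distance is 258/17.

258/17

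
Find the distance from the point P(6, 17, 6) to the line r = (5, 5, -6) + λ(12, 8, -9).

Direction vector d = (12, 8, -9).
AP = (1, 12, 12), and AP × d = (-204, 153, -136).
|AP × d|² = 83521 and |d|² = 289, so the distance is √(83521/289) = √289 = 17.

17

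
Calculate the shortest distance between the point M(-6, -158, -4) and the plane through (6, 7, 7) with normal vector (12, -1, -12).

9

The plane has equation n·(r − (6, 7, 7)) = 0, i.e. n·r = -19.
Then n·(-6, -158, -4) - (-19) = 153.
|n| = √(144 + 1 + 144) = 17, so the distance is |153|/17 = 9.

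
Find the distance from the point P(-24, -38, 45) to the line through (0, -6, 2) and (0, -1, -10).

√745

A direction vector is d = (0, 5, -12).
AP = (-24, -32, 43), and AP × d = (169, -288, -120).
|AP × d|² = 125905 and |d|² = 169, so the distance is √(125905/169) = √745.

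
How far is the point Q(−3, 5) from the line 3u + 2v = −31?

The normal to the line is n = (3, 2) with |n| = √13.
|n·Q − (-31)| = |1 − (-31)| = 32, so the distance is 32/√13 = 32√13/13.

32√13/13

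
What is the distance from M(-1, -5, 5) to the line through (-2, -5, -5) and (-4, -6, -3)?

A direction vector is d = (-2, -1, 2).
AP = (1, 0, 10); AP·d = 18, |AP|² = 101, |d|² = 9.
distance² = |AP|² − (AP·d)²/|d|² = 101 − 324/9 = 65, so the distance is √65.

√65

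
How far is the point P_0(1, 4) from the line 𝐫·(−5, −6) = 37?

66/√61

d = |(-5)·1 + (-6)·4 − 37| / √(25 + 36) = |-66|/√61 = 66√61/61.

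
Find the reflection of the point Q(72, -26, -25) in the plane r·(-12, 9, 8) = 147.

(-48, 64, 55)

With n = (-12, 9, 8), the signed offset is (n·Q − 147)/|n|² = -1445/289 = -5.
Q' = Q − 2t·n = (72, -26, -25) − (-10)·(-12, 9, 8) = (-48, 64, 55).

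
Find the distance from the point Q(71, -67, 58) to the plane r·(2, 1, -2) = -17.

d = |2·71 + 1·(-67) + (-2)·58 − (-17)| / √(4 + 1 + 4) = |-24| / 3 = 8.

8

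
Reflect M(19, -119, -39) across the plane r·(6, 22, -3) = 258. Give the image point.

n = (6, 22, -3), |n|² = 529, n·M − 258 = -2645, so t = -2645/529 = -5.
Foot F = M − (-5)·n = (49, -9, -54); the reflection is 2F − M = (79, 101, -69).

(79, 101, -69)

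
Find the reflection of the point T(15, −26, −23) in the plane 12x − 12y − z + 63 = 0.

n = (12, −12, −1), |n|² = 289, n·T − (-63) = 578, so t = 578/289 = 2.
Foot F = T − 2·n = (−9, −2, −21); the reflection is 2F − T = (−33, 22, −19).

(-33, 22, -19)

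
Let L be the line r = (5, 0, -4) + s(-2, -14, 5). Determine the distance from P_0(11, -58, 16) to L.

Direction vector d = (-2, -14, 5).
AP = (6, -58, 20), and AP × d = (-10, -70, -200).
|AP × d|² = 45000 and |d|² = 225, so the distance is √(45000/225) = √200 = 10√2.

10√2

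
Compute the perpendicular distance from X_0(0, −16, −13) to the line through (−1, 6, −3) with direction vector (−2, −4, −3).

Direction vector d = (−2, −4, −3).
AP = (1, −22, −10), and AP × d = (26, 23, −48).
|AP × d|² = 3509 and |d|² = 29, so the distance is √(3509/29) = √121 = 11.

11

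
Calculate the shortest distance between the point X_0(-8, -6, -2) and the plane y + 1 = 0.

5

Normal vector n = (0, 1, 0), and n·(-8, -6, -2) - (-1) = -5.
|n| = √(0 + 1 + 0) = 1, so the distance is |-5|/1 = 5.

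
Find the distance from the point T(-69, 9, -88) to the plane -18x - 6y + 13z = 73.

Normal vector n = (-18, -6, 13), and n·(-69, 9, -88) - 73 = -29.
|n| = √(324 + 36 + 169) = 23, so the distance is |-29|/23 = 29/23.

29/23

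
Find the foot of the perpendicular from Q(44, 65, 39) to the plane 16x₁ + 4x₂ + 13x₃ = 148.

The perpendicular from Q has direction n = (16, 4, 13): r = (44, 65, 39) + λ(16, 4, 13).
Substitute into the plane: n·(Q + λn) = 148 gives 1471 + 441λ = 148, so λ = -3.
Foot = (44, 65, 39) + (-3)·(16, 4, 13) = (-4, 53, 0).

(-4, 53, 0)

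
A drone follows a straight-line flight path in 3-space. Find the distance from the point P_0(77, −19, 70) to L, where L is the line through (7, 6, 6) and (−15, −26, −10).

9√97

A direction vector is d = (−22, −32, −16).
AP = (70, −25, 64); AP·d = -1764, |AP|² = 9621, |d|² = 1764.
distance² = |AP|² − (AP·d)²/|d|² = 9621 − 3111696/1764 = 7857, so the distance is 9√97.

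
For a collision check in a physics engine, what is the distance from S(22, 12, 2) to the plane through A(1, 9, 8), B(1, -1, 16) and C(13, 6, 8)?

3/√42

AB = (0, -10, 8) and AC = (12, -3, 0), so a normal is n = AB × AC = (24, 96, 120).
d = |24·22 + 96·12 + 120·2 − 1848| / √(576 + 9216 + 14400) = |72| / (24√42) = √42/14.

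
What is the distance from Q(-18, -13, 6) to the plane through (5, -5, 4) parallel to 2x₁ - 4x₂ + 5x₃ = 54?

4/(3√5)

Parallel planes share the normal n = (2, -4, 5); since (5, -5, 4) lies on the plane, its equation is 2x₁ - 4x₂ + 5x₃ = 50.
n = (2, -4, 5); n·P − 50 = -4; |n| = 3√5; distance = 4/(3√5) = 4√5/15.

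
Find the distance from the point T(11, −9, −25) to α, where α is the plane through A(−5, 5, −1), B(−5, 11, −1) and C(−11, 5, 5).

AB = (0, 6, 0) and AC = (−6, 0, 6), so a normal is n = AB × AC = (36, 0, 36).
d = |36·11 + 36·(-25) − (-216)| / √(1296 + 0 + 1296) = |-288| / (36√2) = 4√2.

4√2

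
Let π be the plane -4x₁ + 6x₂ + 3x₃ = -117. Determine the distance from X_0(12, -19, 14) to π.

Normal vector n = (-4, 6, 3), and n·(12, -19, 14) - (-117) = -3.
|n| = √(16 + 36 + 9) = √61, so the distance is |-3|/√61 = 3√61/61.

3√61/61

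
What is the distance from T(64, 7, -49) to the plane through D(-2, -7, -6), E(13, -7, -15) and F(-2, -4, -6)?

√34/2

DE = (15, 0, -9) and DF = (0, 3, 0), so a normal is n = DE × DF = (27, 0, 45).
Then n·(64, 7, -49) - (-324) = -153.
|n| = √(729 + 0 + 2025) = 9√34, so the distance is |-153|/(9√34) = 17/√34.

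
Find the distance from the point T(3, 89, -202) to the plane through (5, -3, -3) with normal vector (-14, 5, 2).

The plane has equation n·(r − (5, -3, -3)) = 0, i.e. n·r = -91.
n = (-14, 5, 2); n·P − (-91) = 90; |n| = 15; distance = 90/15 = 6.

6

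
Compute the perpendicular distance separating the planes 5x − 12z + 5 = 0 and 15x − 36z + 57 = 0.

14/13

Divide the second equation by 3 to match normals: 5x − 12z = -19.
Both planes have normal n = (5, 0, −12), |n| = 13. Any point on the first plane is at distance |(-19) − (-5)|/|n| = 14/13 from the second.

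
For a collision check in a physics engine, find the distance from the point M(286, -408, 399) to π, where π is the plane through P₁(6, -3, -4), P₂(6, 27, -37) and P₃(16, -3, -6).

9

P₁P₂ = (0, 30, -33) and P₁P₃ = (10, 0, -2), so a normal is n = P₁P₂ × P₁P₃ = (-60, -330, -300).
Then n·(286, -408, 399) - 1830 = -4050.
|n| = √(3600 + 108900 + 90000) = 450, so the distance is |-4050|/450 = 9.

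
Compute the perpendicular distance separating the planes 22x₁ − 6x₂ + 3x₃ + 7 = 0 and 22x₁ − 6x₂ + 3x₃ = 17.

24/23

With common normal n = (22, −6, 3) (|n| = 23), the distance is |(-7) − 17|/|n| = 24/23.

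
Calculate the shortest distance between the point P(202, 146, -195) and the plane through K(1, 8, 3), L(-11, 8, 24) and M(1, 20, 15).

7

KL = (-12, 0, 21) and KM = (0, 12, 12), so a normal is n = KL × KM = (-252, 144, -144).
Then n·(202, 146, -195) - 468 = -2268.
|n| = √(63504 + 20736 + 20736) = 324, so the distance is |-2268|/324 = 7.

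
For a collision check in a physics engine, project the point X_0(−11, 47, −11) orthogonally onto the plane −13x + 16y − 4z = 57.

n = (−13, 16, −4), |n|² = 441, and n·X_0 − 57 = 882.
t = 882/441 = 2, so the foot is X_0 − t·n = (−11, 47, −11) − 2·(−13, 16, −4) = (15, 15, −3).

(15, 15, -3)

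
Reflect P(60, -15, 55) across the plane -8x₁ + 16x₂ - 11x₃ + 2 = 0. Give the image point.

(12, 81, -11)

n = (-8, 16, -11), |n|² = 441, n·P − (-2) = -1323, so t = -1323/441 = -3.
Foot F = P − (-3)·n = (36, 33, 22); the reflection is 2F − P = (12, 81, -11).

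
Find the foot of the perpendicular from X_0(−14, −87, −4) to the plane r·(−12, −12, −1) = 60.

(34, -39, 0)

The perpendicular from X_0 has direction n = (−12, −12, −1): r = (−14, −87, −4) + μ(−12, −12, −1).
Substitute into the plane: n·(X_0 + μn) = 60 gives 1216 + 289μ = 60, so μ = -4.
Foot = (−14, −87, −4) + (-4)·(−12, −12, −1) = (34, −39, 0).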